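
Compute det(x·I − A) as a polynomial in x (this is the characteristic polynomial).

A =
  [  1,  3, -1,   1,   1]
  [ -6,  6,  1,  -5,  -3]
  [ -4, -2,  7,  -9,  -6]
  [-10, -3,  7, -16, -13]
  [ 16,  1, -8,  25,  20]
x^5 - 18*x^4 + 129*x^3 - 460*x^2 + 816*x - 576

Expanding det(x·I − A) (e.g. by cofactor expansion or by noting that A is similar to its Jordan form J, which has the same characteristic polynomial as A) gives
  χ_A(x) = x^5 - 18*x^4 + 129*x^3 - 460*x^2 + 816*x - 576
which factors as (x - 4)^3*(x - 3)^2. The eigenvalues (with algebraic multiplicities) are λ = 3 with multiplicity 2, λ = 4 with multiplicity 3.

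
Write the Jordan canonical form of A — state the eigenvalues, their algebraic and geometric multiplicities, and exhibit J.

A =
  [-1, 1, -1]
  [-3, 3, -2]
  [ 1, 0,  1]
J_3(1)

The characteristic polynomial is
  det(x·I − A) = x^3 - 3*x^2 + 3*x - 1 = (x - 1)^3

Eigenvalues and multiplicities (the geometric multiplicity of λ is n − rank(A − λI), which equals the number of Jordan blocks for λ):
  λ = 1: algebraic multiplicity = 3, geometric multiplicity = 1

Determining the block sizes for each eigenvalue:
  λ = 1: one block (gm = 1), so the single block has size am = 3 → block sizes [3]

Assembling the blocks gives a Jordan form
J =
  [1, 1, 0]
  [0, 1, 1]
  [0, 0, 1]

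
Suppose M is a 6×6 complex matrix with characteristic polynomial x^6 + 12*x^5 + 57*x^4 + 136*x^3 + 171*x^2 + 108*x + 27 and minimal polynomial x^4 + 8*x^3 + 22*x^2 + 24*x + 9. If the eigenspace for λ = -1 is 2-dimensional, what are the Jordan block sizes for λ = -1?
Block sizes for λ = -1: [2, 1]

Step 1 — from the characteristic polynomial, algebraic multiplicity of λ = -1 is 3. From dim ker(M − (-1)·I) = 2, there are exactly 2 Jordan blocks for λ = -1.
Step 2 — from the minimal polynomial, the factor (x + 1)^2 tells us the largest block for λ = -1 has size 2.
Step 3 — with total size 3, 2 blocks, and largest block 2, the block sizes (in nonincreasing order) are [2, 1].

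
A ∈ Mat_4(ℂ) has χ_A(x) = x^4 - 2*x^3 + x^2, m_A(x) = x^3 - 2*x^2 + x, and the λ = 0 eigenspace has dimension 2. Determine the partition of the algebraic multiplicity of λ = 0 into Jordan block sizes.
Block sizes for λ = 0: [1, 1]

Step 1 — from the characteristic polynomial, algebraic multiplicity of λ = 0 is 2. From dim ker(A − (0)·I) = 2, there are exactly 2 Jordan blocks for λ = 0.
Step 2 — from the minimal polynomial, the factor (x − 0) tells us the largest block for λ = 0 has size 1.
Step 3 — with total size 2, 2 blocks, and largest block 1, the block sizes (in nonincreasing order) are [1, 1].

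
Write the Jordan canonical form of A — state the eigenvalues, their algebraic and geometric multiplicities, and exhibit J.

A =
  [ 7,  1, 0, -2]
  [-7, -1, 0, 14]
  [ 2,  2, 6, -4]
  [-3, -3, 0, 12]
J_2(6) ⊕ J_1(6) ⊕ J_1(6)

The characteristic polynomial is
  det(x·I − A) = x^4 - 24*x^3 + 216*x^2 - 864*x + 1296 = (x - 6)^4

Eigenvalues and multiplicities (the geometric multiplicity of λ is n − rank(A − λI), which equals the number of Jordan blocks for λ):
  λ = 6: algebraic multiplicity = 4, geometric multiplicity = 3

Determining the block sizes for each eigenvalue:
  λ = 6: 3 blocks summing to 4 forces exactly one block of size 2 and the rest size 1 → block sizes [2, 1, 1]

Assembling the blocks gives a Jordan form
J =
  [6, 1, 0, 0]
  [0, 6, 0, 0]
  [0, 0, 6, 0]
  [0, 0, 0, 6]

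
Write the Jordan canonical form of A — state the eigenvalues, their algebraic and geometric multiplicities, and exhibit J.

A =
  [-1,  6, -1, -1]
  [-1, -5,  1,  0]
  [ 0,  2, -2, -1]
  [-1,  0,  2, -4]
J_3(-3) ⊕ J_1(-3)

The characteristic polynomial is
  det(x·I − A) = x^4 + 12*x^3 + 54*x^2 + 108*x + 81 = (x + 3)^4

Eigenvalues and multiplicities (the geometric multiplicity of λ is n − rank(A − λI), which equals the number of Jordan blocks for λ):
  λ = -3: algebraic multiplicity = 4, geometric multiplicity = 2

Determining the block sizes for each eigenvalue:
  λ = -3: with am = 4 and gm = 2, the partition is not yet determined (e.g. several partitions of 4 into 2 parts exist). Let N = A − (-3)·I. Computing rank(N^1) = 2, rank(N^2) = 1, rank(N^3) = 0; the number of blocks of size ≥ j is rank(N^{j−1}) − rank(N^j), giving [2, 1, 1]. So we have 1 block(s) of size 3, 1 block(s) of size 1 → block sizes [3, 1]

Assembling the blocks gives a Jordan form
J =
  [-3,  1,  0,  0]
  [ 0, -3,  1,  0]
  [ 0,  0, -3,  0]
  [ 0,  0,  0, -3]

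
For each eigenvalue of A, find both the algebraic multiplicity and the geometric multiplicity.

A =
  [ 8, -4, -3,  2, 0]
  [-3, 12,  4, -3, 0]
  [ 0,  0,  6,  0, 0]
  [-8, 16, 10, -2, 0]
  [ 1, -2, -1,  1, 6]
λ = 6: alg = 5, geom = 3

Step 1 — factor the characteristic polynomial to read off the algebraic multiplicities:
  χ_A(x) = (x - 6)^5

Step 2 — compute geometric multiplicities via the rank-nullity identity g(λ) = n − rank(A − λI):
  rank(A − (6)·I) = 2, so dim ker(A − (6)·I) = n − 2 = 3

Summary:
  λ = 6: algebraic multiplicity = 5, geometric multiplicity = 3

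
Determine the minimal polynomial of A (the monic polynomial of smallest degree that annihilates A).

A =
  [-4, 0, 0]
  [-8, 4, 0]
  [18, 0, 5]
x^3 - 5*x^2 - 16*x + 80

The characteristic polynomial is χ_A(x) = (x - 5)*(x - 4)*(x + 4), so the eigenvalues are known. The minimal polynomial is
  m_A(x) = Π_λ (x − λ)^{k_λ}
where k_λ is the size of the *largest* Jordan block for λ (equivalently, the smallest k with (A − λI)^k v = 0 for every generalised eigenvector v of λ).

  λ = -4: largest Jordan block has size 1, contributing (x + 4)
  λ = 4: largest Jordan block has size 1, contributing (x − 4)
  λ = 5: largest Jordan block has size 1, contributing (x − 5)

So m_A(x) = (x - 5)*(x - 4)*(x + 4) = x^3 - 5*x^2 - 16*x + 80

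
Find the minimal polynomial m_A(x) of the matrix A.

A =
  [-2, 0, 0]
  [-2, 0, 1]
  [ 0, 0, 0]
x^3 + 2*x^2

The characteristic polynomial is χ_A(x) = x^2*(x + 2), so the eigenvalues are known. The minimal polynomial is
  m_A(x) = Π_λ (x − λ)^{k_λ}
where k_λ is the size of the *largest* Jordan block for λ (equivalently, the smallest k with (A − λI)^k v = 0 for every generalised eigenvector v of λ).

  λ = -2: largest Jordan block has size 1, contributing (x + 2)
  λ = 0: largest Jordan block has size 2, contributing (x − 0)^2

So m_A(x) = x^2*(x + 2) = x^3 + 2*x^2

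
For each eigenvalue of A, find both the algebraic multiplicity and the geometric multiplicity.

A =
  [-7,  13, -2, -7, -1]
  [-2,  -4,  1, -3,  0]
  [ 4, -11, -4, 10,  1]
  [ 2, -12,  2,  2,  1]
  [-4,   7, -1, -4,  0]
λ = -5: alg = 3, geom = 1; λ = 1: alg = 2, geom = 1

Step 1 — factor the characteristic polynomial to read off the algebraic multiplicities:
  χ_A(x) = (x - 1)^2*(x + 5)^3

Step 2 — compute geometric multiplicities via the rank-nullity identity g(λ) = n − rank(A − λI):
  rank(A − (-5)·I) = 4, so dim ker(A − (-5)·I) = n − 4 = 1
  rank(A − (1)·I) = 4, so dim ker(A − (1)·I) = n − 4 = 1

Summary:
  λ = -5: algebraic multiplicity = 3, geometric multiplicity = 1
  λ = 1: algebraic multiplicity = 2, geometric multiplicity = 1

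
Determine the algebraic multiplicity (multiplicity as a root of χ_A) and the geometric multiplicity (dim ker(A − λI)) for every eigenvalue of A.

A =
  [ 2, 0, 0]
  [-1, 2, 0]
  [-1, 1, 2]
λ = 2: alg = 3, geom = 1

Step 1 — factor the characteristic polynomial to read off the algebraic multiplicities:
  χ_A(x) = (x - 2)^3

Step 2 — compute geometric multiplicities via the rank-nullity identity g(λ) = n − rank(A − λI):
  rank(A − (2)·I) = 2, so dim ker(A − (2)·I) = n − 2 = 1

Summary:
  λ = 2: algebraic multiplicity = 3, geometric multiplicity = 1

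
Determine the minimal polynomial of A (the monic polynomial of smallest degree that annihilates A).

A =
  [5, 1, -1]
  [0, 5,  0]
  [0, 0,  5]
x^2 - 10*x + 25

The characteristic polynomial is χ_A(x) = (x - 5)^3, so the eigenvalues are known. The minimal polynomial is
  m_A(x) = Π_λ (x − λ)^{k_λ}
where k_λ is the size of the *largest* Jordan block for λ (equivalently, the smallest k with (A − λI)^k v = 0 for every generalised eigenvector v of λ).

  λ = 5: largest Jordan block has size 2, contributing (x − 5)^2

So m_A(x) = (x - 5)^2 = x^2 - 10*x + 25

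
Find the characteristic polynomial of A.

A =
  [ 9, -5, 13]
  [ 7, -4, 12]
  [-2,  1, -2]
x^3 - 3*x^2 + 3*x - 1

Expanding det(x·I − A) (e.g. by cofactor expansion or by noting that A is similar to its Jordan form J, which has the same characteristic polynomial as A) gives
  χ_A(x) = x^3 - 3*x^2 + 3*x - 1
which factors as (x - 1)^3. The eigenvalues (with algebraic multiplicities) are λ = 1 with multiplicity 3.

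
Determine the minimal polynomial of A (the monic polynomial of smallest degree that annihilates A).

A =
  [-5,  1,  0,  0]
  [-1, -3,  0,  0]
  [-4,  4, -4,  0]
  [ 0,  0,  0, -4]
x^2 + 8*x + 16

The characteristic polynomial is χ_A(x) = (x + 4)^4, so the eigenvalues are known. The minimal polynomial is
  m_A(x) = Π_λ (x − λ)^{k_λ}
where k_λ is the size of the *largest* Jordan block for λ (equivalently, the smallest k with (A − λI)^k v = 0 for every generalised eigenvector v of λ).

  λ = -4: largest Jordan block has size 2, contributing (x + 4)^2

So m_A(x) = (x + 4)^2 = x^2 + 8*x + 16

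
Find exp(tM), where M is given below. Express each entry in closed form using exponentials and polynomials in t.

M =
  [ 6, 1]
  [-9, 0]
e^{tM} =
  [3*t*exp(3*t) + exp(3*t), t*exp(3*t)]
  [-9*t*exp(3*t), -3*t*exp(3*t) + exp(3*t)]

Strategy: write M = P · J · P⁻¹ where J is a Jordan canonical form, so e^{tM} = P · e^{tJ} · P⁻¹, and e^{tJ} can be computed block-by-block.

M has Jordan form
J =
  [3, 1]
  [0, 3]
(up to reordering of blocks).

Per-block formulas:
  For a 2×2 Jordan block J_2(3): exp(t · J_2(3)) = e^(3t)·(I + t·N), where N is the 2×2 nilpotent shift.

After assembling e^{tJ} and conjugating by P, we get:

e^{tM} =
  [3*t*exp(3*t) + exp(3*t), t*exp(3*t)]
  [-9*t*exp(3*t), -3*t*exp(3*t) + exp(3*t)]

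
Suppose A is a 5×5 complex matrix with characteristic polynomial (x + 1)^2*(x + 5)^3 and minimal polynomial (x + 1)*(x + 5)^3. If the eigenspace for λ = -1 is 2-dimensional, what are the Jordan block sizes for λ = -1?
Block sizes for λ = -1: [1, 1]

Step 1 — from the characteristic polynomial, algebraic multiplicity of λ = -1 is 2. From dim ker(A − (-1)·I) = 2, there are exactly 2 Jordan blocks for λ = -1.
Step 2 — from the minimal polynomial, the factor (x + 1) tells us the largest block for λ = -1 has size 1.
Step 3 — with total size 2, 2 blocks, and largest block 1, the block sizes (in nonincreasing order) are [1, 1].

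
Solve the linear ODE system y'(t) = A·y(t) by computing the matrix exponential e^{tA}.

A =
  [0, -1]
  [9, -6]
e^{tA} =
  [3*t*exp(-3*t) + exp(-3*t), -t*exp(-3*t)]
  [9*t*exp(-3*t), -3*t*exp(-3*t) + exp(-3*t)]

Strategy: write A = P · J · P⁻¹ where J is a Jordan canonical form, so e^{tA} = P · e^{tJ} · P⁻¹, and e^{tJ} can be computed block-by-block.

A has Jordan form
J =
  [-3,  1]
  [ 0, -3]
(up to reordering of blocks).

Per-block formulas:
  For a 2×2 Jordan block J_2(-3): exp(t · J_2(-3)) = e^(-3t)·(I + t·N), where N is the 2×2 nilpotent shift.

After assembling e^{tJ} and conjugating by P, we get:

e^{tA} =
  [3*t*exp(-3*t) + exp(-3*t), -t*exp(-3*t)]
  [9*t*exp(-3*t), -3*t*exp(-3*t) + exp(-3*t)]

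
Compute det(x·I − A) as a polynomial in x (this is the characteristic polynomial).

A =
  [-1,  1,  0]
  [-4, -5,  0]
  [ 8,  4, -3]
x^3 + 9*x^2 + 27*x + 27

Expanding det(x·I − A) (e.g. by cofactor expansion or by noting that A is similar to its Jordan form J, which has the same characteristic polynomial as A) gives
  χ_A(x) = x^3 + 9*x^2 + 27*x + 27
which factors as (x + 3)^3. The eigenvalues (with algebraic multiplicities) are λ = -3 with multiplicity 3.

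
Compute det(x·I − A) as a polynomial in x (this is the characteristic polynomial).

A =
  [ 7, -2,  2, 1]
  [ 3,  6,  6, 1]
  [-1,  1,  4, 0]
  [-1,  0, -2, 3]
x^4 - 20*x^3 + 148*x^2 - 480*x + 576

Expanding det(x·I − A) (e.g. by cofactor expansion or by noting that A is similar to its Jordan form J, which has the same characteristic polynomial as A) gives
  χ_A(x) = x^4 - 20*x^3 + 148*x^2 - 480*x + 576
which factors as (x - 6)^2*(x - 4)^2. The eigenvalues (with algebraic multiplicities) are λ = 4 with multiplicity 2, λ = 6 with multiplicity 2.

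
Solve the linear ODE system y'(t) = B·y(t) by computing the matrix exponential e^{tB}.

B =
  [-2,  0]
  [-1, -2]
e^{tB} =
  [exp(-2*t), 0]
  [-t*exp(-2*t), exp(-2*t)]

Strategy: write B = P · J · P⁻¹ where J is a Jordan canonical form, so e^{tB} = P · e^{tJ} · P⁻¹, and e^{tJ} can be computed block-by-block.

B has Jordan form
J =
  [-2,  1]
  [ 0, -2]
(up to reordering of blocks).

Per-block formulas:
  For a 2×2 Jordan block J_2(-2): exp(t · J_2(-2)) = e^(-2t)·(I + t·N), where N is the 2×2 nilpotent shift.

After assembling e^{tJ} and conjugating by P, we get:

e^{tB} =
  [exp(-2*t), 0]
  [-t*exp(-2*t), exp(-2*t)]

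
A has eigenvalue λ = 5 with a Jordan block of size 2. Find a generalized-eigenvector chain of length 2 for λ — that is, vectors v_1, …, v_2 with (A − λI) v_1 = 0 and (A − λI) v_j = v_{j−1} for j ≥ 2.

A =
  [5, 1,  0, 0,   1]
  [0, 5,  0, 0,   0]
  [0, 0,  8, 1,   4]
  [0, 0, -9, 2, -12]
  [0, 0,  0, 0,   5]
A Jordan chain for λ = 5 of length 2:
v_1 = (1, 0, 0, 0, 0)ᵀ
v_2 = (0, 1, 0, 0, 0)ᵀ

Let N = A − (5)·I. We want v_2 with N^2 v_2 = 0 but N^1 v_2 ≠ 0; then v_{j-1} := N · v_j for j = 2, …, 2.

Pick v_2 = (0, 1, 0, 0, 0)ᵀ.
Then v_1 = N · v_2 = (1, 0, 0, 0, 0)ᵀ.

Sanity check: (A − (5)·I) v_1 = (0, 0, 0, 0, 0)ᵀ = 0. ✓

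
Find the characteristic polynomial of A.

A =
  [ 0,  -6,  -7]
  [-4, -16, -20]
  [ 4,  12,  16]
x^3 - 12*x + 16

Expanding det(x·I − A) (e.g. by cofactor expansion or by noting that A is similar to its Jordan form J, which has the same characteristic polynomial as A) gives
  χ_A(x) = x^3 - 12*x + 16
which factors as (x - 2)^2*(x + 4). The eigenvalues (with algebraic multiplicities) are λ = -4 with multiplicity 1, λ = 2 with multiplicity 2.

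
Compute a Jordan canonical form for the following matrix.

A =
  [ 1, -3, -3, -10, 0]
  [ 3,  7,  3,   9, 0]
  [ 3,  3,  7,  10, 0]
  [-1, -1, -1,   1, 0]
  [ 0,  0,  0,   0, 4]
J_3(4) ⊕ J_1(4) ⊕ J_1(4)

The characteristic polynomial is
  det(x·I − A) = x^5 - 20*x^4 + 160*x^3 - 640*x^2 + 1280*x - 1024 = (x - 4)^5

Eigenvalues and multiplicities (the geometric multiplicity of λ is n − rank(A − λI), which equals the number of Jordan blocks for λ):
  λ = 4: algebraic multiplicity = 5, geometric multiplicity = 3

Determining the block sizes for each eigenvalue:
  λ = 4: with am = 5 and gm = 3, the partition is not yet determined (e.g. several partitions of 5 into 3 parts exist). Let N = A − (4)·I. Computing rank(N^1) = 2, rank(N^2) = 1, rank(N^3) = 0; the number of blocks of size ≥ j is rank(N^{j−1}) − rank(N^j), giving [3, 1, 1]. So we have 1 block(s) of size 3, 2 block(s) of size 1 → block sizes [3, 1, 1]

Assembling the blocks gives a Jordan form
J =
  [4, 1, 0, 0, 0]
  [0, 4, 1, 0, 0]
  [0, 0, 4, 0, 0]
  [0, 0, 0, 4, 0]
  [0, 0, 0, 0, 4]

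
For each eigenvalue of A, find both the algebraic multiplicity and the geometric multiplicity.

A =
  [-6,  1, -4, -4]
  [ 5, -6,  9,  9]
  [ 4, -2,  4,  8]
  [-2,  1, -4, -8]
λ = -4: alg = 4, geom = 2

Step 1 — factor the characteristic polynomial to read off the algebraic multiplicities:
  χ_A(x) = (x + 4)^4

Step 2 — compute geometric multiplicities via the rank-nullity identity g(λ) = n − rank(A − λI):
  rank(A − (-4)·I) = 2, so dim ker(A − (-4)·I) = n − 2 = 2

Summary:
  λ = -4: algebraic multiplicity = 4, geometric multiplicity = 2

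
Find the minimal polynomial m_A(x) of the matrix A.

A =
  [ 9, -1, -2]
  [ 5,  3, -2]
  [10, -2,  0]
x^2 - 8*x + 16

The characteristic polynomial is χ_A(x) = (x - 4)^3, so the eigenvalues are known. The minimal polynomial is
  m_A(x) = Π_λ (x − λ)^{k_λ}
where k_λ is the size of the *largest* Jordan block for λ (equivalently, the smallest k with (A − λI)^k v = 0 for every generalised eigenvector v of λ).

  λ = 4: largest Jordan block has size 2, contributing (x − 4)^2

So m_A(x) = (x - 4)^2 = x^2 - 8*x + 16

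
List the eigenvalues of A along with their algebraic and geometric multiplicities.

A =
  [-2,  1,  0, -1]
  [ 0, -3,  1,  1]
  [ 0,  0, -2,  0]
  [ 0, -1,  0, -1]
λ = -2: alg = 4, geom = 2

Step 1 — factor the characteristic polynomial to read off the algebraic multiplicities:
  χ_A(x) = (x + 2)^4

Step 2 — compute geometric multiplicities via the rank-nullity identity g(λ) = n − rank(A − λI):
  rank(A − (-2)·I) = 2, so dim ker(A − (-2)·I) = n − 2 = 2

Summary:
  λ = -2: algebraic multiplicity = 4, geometric multiplicity = 2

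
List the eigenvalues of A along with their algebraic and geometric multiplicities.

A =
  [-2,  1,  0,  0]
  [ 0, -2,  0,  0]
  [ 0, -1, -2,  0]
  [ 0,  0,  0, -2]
λ = -2: alg = 4, geom = 3

Step 1 — factor the characteristic polynomial to read off the algebraic multiplicities:
  χ_A(x) = (x + 2)^4

Step 2 — compute geometric multiplicities via the rank-nullity identity g(λ) = n − rank(A − λI):
  rank(A − (-2)·I) = 1, so dim ker(A − (-2)·I) = n − 1 = 3

Summary:
  λ = -2: algebraic multiplicity = 4, geometric multiplicity = 3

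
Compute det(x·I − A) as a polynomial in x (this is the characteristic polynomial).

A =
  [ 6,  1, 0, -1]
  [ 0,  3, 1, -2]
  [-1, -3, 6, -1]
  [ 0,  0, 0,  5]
x^4 - 20*x^3 + 150*x^2 - 500*x + 625

Expanding det(x·I − A) (e.g. by cofactor expansion or by noting that A is similar to its Jordan form J, which has the same characteristic polynomial as A) gives
  χ_A(x) = x^4 - 20*x^3 + 150*x^2 - 500*x + 625
which factors as (x - 5)^4. The eigenvalues (with algebraic multiplicities) are λ = 5 with multiplicity 4.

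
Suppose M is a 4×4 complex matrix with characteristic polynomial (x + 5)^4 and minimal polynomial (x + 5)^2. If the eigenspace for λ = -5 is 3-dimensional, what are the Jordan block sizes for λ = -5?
Block sizes for λ = -5: [2, 1, 1]

Step 1 — from the characteristic polynomial, algebraic multiplicity of λ = -5 is 4. From dim ker(M − (-5)·I) = 3, there are exactly 3 Jordan blocks for λ = -5.
Step 2 — from the minimal polynomial, the factor (x + 5)^2 tells us the largest block for λ = -5 has size 2.
Step 3 — with total size 4, 3 blocks, and largest block 2, the block sizes (in nonincreasing order) are [2, 1, 1].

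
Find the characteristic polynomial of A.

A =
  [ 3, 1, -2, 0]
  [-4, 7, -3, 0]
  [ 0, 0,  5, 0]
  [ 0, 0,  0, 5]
x^4 - 20*x^3 + 150*x^2 - 500*x + 625

Expanding det(x·I − A) (e.g. by cofactor expansion or by noting that A is similar to its Jordan form J, which has the same characteristic polynomial as A) gives
  χ_A(x) = x^4 - 20*x^3 + 150*x^2 - 500*x + 625
which factors as (x - 5)^4. The eigenvalues (with algebraic multiplicities) are λ = 5 with multiplicity 4.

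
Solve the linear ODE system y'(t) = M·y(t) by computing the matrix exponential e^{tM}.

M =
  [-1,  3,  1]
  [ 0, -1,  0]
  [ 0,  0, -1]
e^{tM} =
  [exp(-t), 3*t*exp(-t), t*exp(-t)]
  [0, exp(-t), 0]
  [0, 0, exp(-t)]

Strategy: write M = P · J · P⁻¹ where J is a Jordan canonical form, so e^{tM} = P · e^{tJ} · P⁻¹, and e^{tJ} can be computed block-by-block.

M has Jordan form
J =
  [-1,  1,  0]
  [ 0, -1,  0]
  [ 0,  0, -1]
(up to reordering of blocks).

Per-block formulas:
  For a 2×2 Jordan block J_2(-1): exp(t · J_2(-1)) = e^(-1t)·(I + t·N), where N is the 2×2 nilpotent shift.
  For a 1×1 block at λ = -1: exp(t · [-1]) = [e^(-1t)].

After assembling e^{tJ} and conjugating by P, we get:

e^{tM} =
  [exp(-t), 3*t*exp(-t), t*exp(-t)]
  [0, exp(-t), 0]
  [0, 0, exp(-t)]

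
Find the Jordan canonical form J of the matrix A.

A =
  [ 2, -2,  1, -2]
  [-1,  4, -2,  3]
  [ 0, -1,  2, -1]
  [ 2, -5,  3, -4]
J_3(1) ⊕ J_1(1)

The characteristic polynomial is
  det(x·I − A) = x^4 - 4*x^3 + 6*x^2 - 4*x + 1 = (x - 1)^4

Eigenvalues and multiplicities (the geometric multiplicity of λ is n − rank(A − λI), which equals the number of Jordan blocks for λ):
  λ = 1: algebraic multiplicity = 4, geometric multiplicity = 2

Determining the block sizes for each eigenvalue:
  λ = 1: with am = 4 and gm = 2, the partition is not yet determined (e.g. several partitions of 4 into 2 parts exist). Let N = A − (1)·I. Computing rank(N^1) = 2, rank(N^2) = 1, rank(N^3) = 0; the number of blocks of size ≥ j is rank(N^{j−1}) − rank(N^j), giving [2, 1, 1]. So we have 1 block(s) of size 3, 1 block(s) of size 1 → block sizes [3, 1]

Assembling the blocks gives a Jordan form
J =
  [1, 1, 0, 0]
  [0, 1, 1, 0]
  [0, 0, 1, 0]
  [0, 0, 0, 1]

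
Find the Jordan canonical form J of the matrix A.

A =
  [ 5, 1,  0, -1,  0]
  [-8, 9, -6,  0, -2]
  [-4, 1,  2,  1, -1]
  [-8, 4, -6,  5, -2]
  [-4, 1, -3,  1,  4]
J_2(5) ⊕ J_2(5) ⊕ J_1(5)

The characteristic polynomial is
  det(x·I − A) = x^5 - 25*x^4 + 250*x^3 - 1250*x^2 + 3125*x - 3125 = (x - 5)^5

Eigenvalues and multiplicities (the geometric multiplicity of λ is n − rank(A − λI), which equals the number of Jordan blocks for λ):
  λ = 5: algebraic multiplicity = 5, geometric multiplicity = 3

Determining the block sizes for each eigenvalue:
  λ = 5: with am = 5 and gm = 3, the partition is not yet determined (e.g. several partitions of 5 into 3 parts exist). Let N = A − (5)·I. Computing rank(N^1) = 2, rank(N^2) = 0; the number of blocks of size ≥ j is rank(N^{j−1}) − rank(N^j), giving [3, 2]. So we have 2 block(s) of size 2, 1 block(s) of size 1 → block sizes [2, 2, 1]

Assembling the blocks gives a Jordan form
J =
  [5, 1, 0, 0, 0]
  [0, 5, 0, 0, 0]
  [0, 0, 5, 1, 0]
  [0, 0, 0, 5, 0]
  [0, 0, 0, 0, 5]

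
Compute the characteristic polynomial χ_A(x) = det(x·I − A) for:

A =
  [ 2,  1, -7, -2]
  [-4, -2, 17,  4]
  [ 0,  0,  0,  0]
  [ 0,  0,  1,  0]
x^4

Expanding det(x·I − A) (e.g. by cofactor expansion or by noting that A is similar to its Jordan form J, which has the same characteristic polynomial as A) gives
  χ_A(x) = x^4
which factors as x^4. The eigenvalues (with algebraic multiplicities) are λ = 0 with multiplicity 4.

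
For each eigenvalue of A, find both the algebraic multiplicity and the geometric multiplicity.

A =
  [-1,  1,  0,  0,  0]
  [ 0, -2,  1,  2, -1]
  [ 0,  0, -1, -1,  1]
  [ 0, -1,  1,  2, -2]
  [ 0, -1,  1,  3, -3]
λ = -1: alg = 5, geom = 2

Step 1 — factor the characteristic polynomial to read off the algebraic multiplicities:
  χ_A(x) = (x + 1)^5

Step 2 — compute geometric multiplicities via the rank-nullity identity g(λ) = n − rank(A − λI):
  rank(A − (-1)·I) = 3, so dim ker(A − (-1)·I) = n − 3 = 2

Summary:
  λ = -1: algebraic multiplicity = 5, geometric multiplicity = 2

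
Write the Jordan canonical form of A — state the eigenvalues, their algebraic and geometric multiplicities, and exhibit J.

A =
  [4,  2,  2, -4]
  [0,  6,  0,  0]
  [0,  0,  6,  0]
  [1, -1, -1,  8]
J_2(6) ⊕ J_1(6) ⊕ J_1(6)

The characteristic polynomial is
  det(x·I − A) = x^4 - 24*x^3 + 216*x^2 - 864*x + 1296 = (x - 6)^4

Eigenvalues and multiplicities (the geometric multiplicity of λ is n − rank(A − λI), which equals the number of Jordan blocks for λ):
  λ = 6: algebraic multiplicity = 4, geometric multiplicity = 3

Determining the block sizes for each eigenvalue:
  λ = 6: 3 blocks summing to 4 forces exactly one block of size 2 and the rest size 1 → block sizes [2, 1, 1]

Assembling the blocks gives a Jordan form
J =
  [6, 1, 0, 0]
  [0, 6, 0, 0]
  [0, 0, 6, 0]
  [0, 0, 0, 6]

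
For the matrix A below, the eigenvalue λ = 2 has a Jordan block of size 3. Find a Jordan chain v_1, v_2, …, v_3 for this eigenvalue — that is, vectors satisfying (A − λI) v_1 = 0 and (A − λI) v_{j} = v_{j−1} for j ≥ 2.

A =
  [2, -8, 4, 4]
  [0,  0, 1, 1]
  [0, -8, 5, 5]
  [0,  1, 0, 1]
A Jordan chain for λ = 2 of length 3:
v_1 = (-12, -3, -3, -3)ᵀ
v_2 = (-8, -2, -8, 1)ᵀ
v_3 = (0, 1, 0, 0)ᵀ

Let N = A − (2)·I. We want v_3 with N^3 v_3 = 0 but N^2 v_3 ≠ 0; then v_{j-1} := N · v_j for j = 3, …, 2.

Pick v_3 = (0, 1, 0, 0)ᵀ.
Then v_2 = N · v_3 = (-8, -2, -8, 1)ᵀ.
Then v_1 = N · v_2 = (-12, -3, -3, -3)ᵀ.

Sanity check: (A − (2)·I) v_1 = (0, 0, 0, 0)ᵀ = 0. ✓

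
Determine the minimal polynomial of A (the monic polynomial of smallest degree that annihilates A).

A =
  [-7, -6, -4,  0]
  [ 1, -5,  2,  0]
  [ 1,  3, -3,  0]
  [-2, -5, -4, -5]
x^3 + 15*x^2 + 75*x + 125

The characteristic polynomial is χ_A(x) = (x + 5)^4, so the eigenvalues are known. The minimal polynomial is
  m_A(x) = Π_λ (x − λ)^{k_λ}
where k_λ is the size of the *largest* Jordan block for λ (equivalently, the smallest k with (A − λI)^k v = 0 for every generalised eigenvector v of λ).

  λ = -5: largest Jordan block has size 3, contributing (x + 5)^3

So m_A(x) = (x + 5)^3 = x^3 + 15*x^2 + 75*x + 125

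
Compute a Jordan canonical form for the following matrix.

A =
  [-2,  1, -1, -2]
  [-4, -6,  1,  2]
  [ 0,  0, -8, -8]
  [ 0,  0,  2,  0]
J_3(-4) ⊕ J_1(-4)

The characteristic polynomial is
  det(x·I − A) = x^4 + 16*x^3 + 96*x^2 + 256*x + 256 = (x + 4)^4

Eigenvalues and multiplicities (the geometric multiplicity of λ is n − rank(A − λI), which equals the number of Jordan blocks for λ):
  λ = -4: algebraic multiplicity = 4, geometric multiplicity = 2

Determining the block sizes for each eigenvalue:
  λ = -4: with am = 4 and gm = 2, the partition is not yet determined (e.g. several partitions of 4 into 2 parts exist). Let N = A − (-4)·I. Computing rank(N^1) = 2, rank(N^2) = 1, rank(N^3) = 0; the number of blocks of size ≥ j is rank(N^{j−1}) − rank(N^j), giving [2, 1, 1]. So we have 1 block(s) of size 3, 1 block(s) of size 1 → block sizes [3, 1]

Assembling the blocks gives a Jordan form
J =
  [-4,  1,  0,  0]
  [ 0, -4,  1,  0]
  [ 0,  0, -4,  0]
  [ 0,  0,  0, -4]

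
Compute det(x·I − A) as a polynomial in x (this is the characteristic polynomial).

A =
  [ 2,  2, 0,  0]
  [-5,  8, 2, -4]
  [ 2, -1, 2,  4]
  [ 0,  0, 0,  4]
x^4 - 16*x^3 + 96*x^2 - 256*x + 256

Expanding det(x·I − A) (e.g. by cofactor expansion or by noting that A is similar to its Jordan form J, which has the same characteristic polynomial as A) gives
  χ_A(x) = x^4 - 16*x^3 + 96*x^2 - 256*x + 256
which factors as (x - 4)^4. The eigenvalues (with algebraic multiplicities) are λ = 4 with multiplicity 4.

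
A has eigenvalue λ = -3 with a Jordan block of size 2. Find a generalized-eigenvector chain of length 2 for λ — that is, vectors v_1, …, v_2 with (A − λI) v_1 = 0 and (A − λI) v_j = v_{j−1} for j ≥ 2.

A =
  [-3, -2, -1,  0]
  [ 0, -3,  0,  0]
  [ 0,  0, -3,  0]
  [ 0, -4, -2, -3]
A Jordan chain for λ = -3 of length 2:
v_1 = (-2, 0, 0, -4)ᵀ
v_2 = (0, 1, 0, 0)ᵀ

Let N = A − (-3)·I. We want v_2 with N^2 v_2 = 0 but N^1 v_2 ≠ 0; then v_{j-1} := N · v_j for j = 2, …, 2.

Pick v_2 = (0, 1, 0, 0)ᵀ.
Then v_1 = N · v_2 = (-2, 0, 0, -4)ᵀ.

Sanity check: (A − (-3)·I) v_1 = (0, 0, 0, 0)ᵀ = 0. ✓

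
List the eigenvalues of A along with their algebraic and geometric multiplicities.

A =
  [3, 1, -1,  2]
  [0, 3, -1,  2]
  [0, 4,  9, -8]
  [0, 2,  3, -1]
λ = 3: alg = 3, geom = 1; λ = 5: alg = 1, geom = 1

Step 1 — factor the characteristic polynomial to read off the algebraic multiplicities:
  χ_A(x) = (x - 5)*(x - 3)^3

Step 2 — compute geometric multiplicities via the rank-nullity identity g(λ) = n − rank(A − λI):
  rank(A − (3)·I) = 3, so dim ker(A − (3)·I) = n − 3 = 1
  rank(A − (5)·I) = 3, so dim ker(A − (5)·I) = n − 3 = 1

Summary:
  λ = 3: algebraic multiplicity = 3, geometric multiplicity = 1
  λ = 5: algebraic multiplicity = 1, geometric multiplicity = 1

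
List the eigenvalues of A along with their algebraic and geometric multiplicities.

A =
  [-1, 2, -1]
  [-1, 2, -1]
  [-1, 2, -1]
λ = 0: alg = 3, geom = 2

Step 1 — factor the characteristic polynomial to read off the algebraic multiplicities:
  χ_A(x) = x^3

Step 2 — compute geometric multiplicities via the rank-nullity identity g(λ) = n − rank(A − λI):
  rank(A − (0)·I) = 1, so dim ker(A − (0)·I) = n − 1 = 2

Summary:
  λ = 0: algebraic multiplicity = 3, geometric multiplicity = 2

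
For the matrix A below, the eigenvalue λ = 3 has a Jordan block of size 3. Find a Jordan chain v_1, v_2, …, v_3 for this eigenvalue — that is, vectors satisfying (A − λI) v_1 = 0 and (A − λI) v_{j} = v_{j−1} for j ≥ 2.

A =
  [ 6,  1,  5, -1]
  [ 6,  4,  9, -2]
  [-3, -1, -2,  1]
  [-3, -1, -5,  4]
A Jordan chain for λ = 3 of length 3:
v_1 = (3, 3, -3, -3)ᵀ
v_2 = (3, 6, -3, -3)ᵀ
v_3 = (1, 0, 0, 0)ᵀ

Let N = A − (3)·I. We want v_3 with N^3 v_3 = 0 but N^2 v_3 ≠ 0; then v_{j-1} := N · v_j for j = 3, …, 2.

Pick v_3 = (1, 0, 0, 0)ᵀ.
Then v_2 = N · v_3 = (3, 6, -3, -3)ᵀ.
Then v_1 = N · v_2 = (3, 3, -3, -3)ᵀ.

Sanity check: (A − (3)·I) v_1 = (0, 0, 0, 0)ᵀ = 0. ✓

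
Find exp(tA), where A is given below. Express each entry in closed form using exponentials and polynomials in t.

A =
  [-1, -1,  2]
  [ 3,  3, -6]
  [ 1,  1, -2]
e^{tA} =
  [1 - t, -t, 2*t]
  [3*t, 3*t + 1, -6*t]
  [t, t, 1 - 2*t]

Strategy: write A = P · J · P⁻¹ where J is a Jordan canonical form, so e^{tA} = P · e^{tJ} · P⁻¹, and e^{tJ} can be computed block-by-block.

A has Jordan form
J =
  [0, 1, 0]
  [0, 0, 0]
  [0, 0, 0]
(up to reordering of blocks).

Per-block formulas:
  For a 2×2 Jordan block J_2(0): exp(t · J_2(0)) = e^(0t)·(I + t·N), where N is the 2×2 nilpotent shift.
  For a 1×1 block at λ = 0: exp(t · [0]) = [e^(0t)].

After assembling e^{tJ} and conjugating by P, we get:

e^{tA} =
  [1 - t, -t, 2*t]
  [3*t, 3*t + 1, -6*t]
  [t, t, 1 - 2*t]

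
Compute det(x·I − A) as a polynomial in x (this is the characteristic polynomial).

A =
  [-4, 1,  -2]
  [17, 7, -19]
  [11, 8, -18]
x^3 + 15*x^2 + 75*x + 125

Expanding det(x·I − A) (e.g. by cofactor expansion or by noting that A is similar to its Jordan form J, which has the same characteristic polynomial as A) gives
  χ_A(x) = x^3 + 15*x^2 + 75*x + 125
which factors as (x + 5)^3. The eigenvalues (with algebraic multiplicities) are λ = -5 with multiplicity 3.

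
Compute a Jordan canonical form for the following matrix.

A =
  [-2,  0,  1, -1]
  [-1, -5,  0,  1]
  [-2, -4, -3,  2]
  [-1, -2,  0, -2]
J_3(-3) ⊕ J_1(-3)

The characteristic polynomial is
  det(x·I − A) = x^4 + 12*x^3 + 54*x^2 + 108*x + 81 = (x + 3)^4

Eigenvalues and multiplicities (the geometric multiplicity of λ is n − rank(A − λI), which equals the number of Jordan blocks for λ):
  λ = -3: algebraic multiplicity = 4, geometric multiplicity = 2

Determining the block sizes for each eigenvalue:
  λ = -3: with am = 4 and gm = 2, the partition is not yet determined (e.g. several partitions of 4 into 2 parts exist). Let N = A − (-3)·I. Computing rank(N^1) = 2, rank(N^2) = 1, rank(N^3) = 0; the number of blocks of size ≥ j is rank(N^{j−1}) − rank(N^j), giving [2, 1, 1]. So we have 1 block(s) of size 3, 1 block(s) of size 1 → block sizes [3, 1]

Assembling the blocks gives a Jordan form
J =
  [-3,  1,  0,  0]
  [ 0, -3,  1,  0]
  [ 0,  0, -3,  0]
  [ 0,  0,  0, -3]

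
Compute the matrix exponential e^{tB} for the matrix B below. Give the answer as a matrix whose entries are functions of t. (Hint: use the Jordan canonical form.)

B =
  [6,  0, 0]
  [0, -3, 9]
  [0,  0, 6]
e^{tB} =
  [exp(6*t), 0, 0]
  [0, exp(-3*t), exp(6*t) - exp(-3*t)]
  [0, 0, exp(6*t)]

Strategy: write B = P · J · P⁻¹ where J is a Jordan canonical form, so e^{tB} = P · e^{tJ} · P⁻¹, and e^{tJ} can be computed block-by-block.

B has Jordan form
J =
  [-3, 0, 0]
  [ 0, 6, 0]
  [ 0, 0, 6]
(up to reordering of blocks).

Per-block formulas:
  For a 1×1 block at λ = 6: exp(t · [6]) = [e^(6t)].
  For a 1×1 block at λ = -3: exp(t · [-3]) = [e^(-3t)].

After assembling e^{tJ} and conjugating by P, we get:

e^{tB} =
  [exp(6*t), 0, 0]
  [0, exp(-3*t), exp(6*t) - exp(-3*t)]
  [0, 0, exp(6*t)]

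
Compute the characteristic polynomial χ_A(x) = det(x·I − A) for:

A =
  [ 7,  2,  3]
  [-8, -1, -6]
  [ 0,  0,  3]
x^3 - 9*x^2 + 27*x - 27

Expanding det(x·I − A) (e.g. by cofactor expansion or by noting that A is similar to its Jordan form J, which has the same characteristic polynomial as A) gives
  χ_A(x) = x^3 - 9*x^2 + 27*x - 27
which factors as (x - 3)^3. The eigenvalues (with algebraic multiplicities) are λ = 3 with multiplicity 3.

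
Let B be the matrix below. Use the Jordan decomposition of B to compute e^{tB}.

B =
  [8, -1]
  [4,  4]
e^{tB} =
  [2*t*exp(6*t) + exp(6*t), -t*exp(6*t)]
  [4*t*exp(6*t), -2*t*exp(6*t) + exp(6*t)]

Strategy: write B = P · J · P⁻¹ where J is a Jordan canonical form, so e^{tB} = P · e^{tJ} · P⁻¹, and e^{tJ} can be computed block-by-block.

B has Jordan form
J =
  [6, 1]
  [0, 6]
(up to reordering of blocks).

Per-block formulas:
  For a 2×2 Jordan block J_2(6): exp(t · J_2(6)) = e^(6t)·(I + t·N), where N is the 2×2 nilpotent shift.

After assembling e^{tJ} and conjugating by P, we get:

e^{tB} =
  [2*t*exp(6*t) + exp(6*t), -t*exp(6*t)]
  [4*t*exp(6*t), -2*t*exp(6*t) + exp(6*t)]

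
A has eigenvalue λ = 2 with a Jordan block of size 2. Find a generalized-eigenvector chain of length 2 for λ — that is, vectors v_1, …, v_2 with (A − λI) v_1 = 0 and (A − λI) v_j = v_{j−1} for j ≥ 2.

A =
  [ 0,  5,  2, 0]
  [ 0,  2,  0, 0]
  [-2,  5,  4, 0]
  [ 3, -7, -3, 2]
A Jordan chain for λ = 2 of length 2:
v_1 = (-2, 0, -2, 3)ᵀ
v_2 = (1, 0, 0, 0)ᵀ

Let N = A − (2)·I. We want v_2 with N^2 v_2 = 0 but N^1 v_2 ≠ 0; then v_{j-1} := N · v_j for j = 2, …, 2.

Pick v_2 = (1, 0, 0, 0)ᵀ.
Then v_1 = N · v_2 = (-2, 0, -2, 3)ᵀ.

Sanity check: (A − (2)·I) v_1 = (0, 0, 0, 0)ᵀ = 0. ✓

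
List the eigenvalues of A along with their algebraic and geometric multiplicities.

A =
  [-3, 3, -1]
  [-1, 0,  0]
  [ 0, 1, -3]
λ = -2: alg = 3, geom = 1

Step 1 — factor the characteristic polynomial to read off the algebraic multiplicities:
  χ_A(x) = (x + 2)^3

Step 2 — compute geometric multiplicities via the rank-nullity identity g(λ) = n − rank(A − λI):
  rank(A − (-2)·I) = 2, so dim ker(A − (-2)·I) = n − 2 = 1

Summary:
  λ = -2: algebraic multiplicity = 3, geometric multiplicity = 1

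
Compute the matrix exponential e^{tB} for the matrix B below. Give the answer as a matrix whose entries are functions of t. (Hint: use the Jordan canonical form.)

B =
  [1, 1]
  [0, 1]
e^{tB} =
  [exp(t), t*exp(t)]
  [0, exp(t)]

Strategy: write B = P · J · P⁻¹ where J is a Jordan canonical form, so e^{tB} = P · e^{tJ} · P⁻¹, and e^{tJ} can be computed block-by-block.

B has Jordan form
J =
  [1, 1]
  [0, 1]
(up to reordering of blocks).

Per-block formulas:
  For a 2×2 Jordan block J_2(1): exp(t · J_2(1)) = e^(1t)·(I + t·N), where N is the 2×2 nilpotent shift.

After assembling e^{tJ} and conjugating by P, we get:

e^{tB} =
  [exp(t), t*exp(t)]
  [0, exp(t)]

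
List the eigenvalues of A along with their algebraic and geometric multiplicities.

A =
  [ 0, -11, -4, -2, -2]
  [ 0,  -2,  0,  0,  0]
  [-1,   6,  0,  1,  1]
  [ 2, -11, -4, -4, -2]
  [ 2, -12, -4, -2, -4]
λ = -2: alg = 5, geom = 3

Step 1 — factor the characteristic polynomial to read off the algebraic multiplicities:
  χ_A(x) = (x + 2)^5

Step 2 — compute geometric multiplicities via the rank-nullity identity g(λ) = n − rank(A − λI):
  rank(A − (-2)·I) = 2, so dim ker(A − (-2)·I) = n − 2 = 3

Summary:
  λ = -2: algebraic multiplicity = 5, geometric multiplicity = 3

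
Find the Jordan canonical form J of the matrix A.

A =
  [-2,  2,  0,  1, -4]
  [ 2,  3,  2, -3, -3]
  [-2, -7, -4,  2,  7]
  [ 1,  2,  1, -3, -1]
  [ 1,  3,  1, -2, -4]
J_3(-2) ⊕ J_2(-2)

The characteristic polynomial is
  det(x·I − A) = x^5 + 10*x^4 + 40*x^3 + 80*x^2 + 80*x + 32 = (x + 2)^5

Eigenvalues and multiplicities (the geometric multiplicity of λ is n − rank(A − λI), which equals the number of Jordan blocks for λ):
  λ = -2: algebraic multiplicity = 5, geometric multiplicity = 2

Determining the block sizes for each eigenvalue:
  λ = -2: with am = 5 and gm = 2, the partition is not yet determined (e.g. several partitions of 5 into 2 parts exist). Let N = A − (-2)·I. Computing rank(N^1) = 3, rank(N^2) = 1, rank(N^3) = 0; the number of blocks of size ≥ j is rank(N^{j−1}) − rank(N^j), giving [2, 2, 1]. So we have 1 block(s) of size 3, 1 block(s) of size 2 → block sizes [3, 2]

Assembling the blocks gives a Jordan form
J =
  [-2,  1,  0,  0,  0]
  [ 0, -2,  1,  0,  0]
  [ 0,  0, -2,  0,  0]
  [ 0,  0,  0, -2,  1]
  [ 0,  0,  0,  0, -2]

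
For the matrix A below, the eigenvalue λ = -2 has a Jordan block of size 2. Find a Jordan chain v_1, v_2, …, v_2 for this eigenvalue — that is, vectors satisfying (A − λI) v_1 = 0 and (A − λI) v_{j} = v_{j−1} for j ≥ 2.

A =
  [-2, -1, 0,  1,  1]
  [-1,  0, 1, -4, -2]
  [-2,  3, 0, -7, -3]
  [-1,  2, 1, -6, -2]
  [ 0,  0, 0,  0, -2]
A Jordan chain for λ = -2 of length 2:
v_1 = (0, -1, -2, -1, 0)ᵀ
v_2 = (1, 0, 0, 0, 0)ᵀ

Let N = A − (-2)·I. We want v_2 with N^2 v_2 = 0 but N^1 v_2 ≠ 0; then v_{j-1} := N · v_j for j = 2, …, 2.

Pick v_2 = (1, 0, 0, 0, 0)ᵀ.
Then v_1 = N · v_2 = (0, -1, -2, -1, 0)ᵀ.

Sanity check: (A − (-2)·I) v_1 = (0, 0, 0, 0, 0)ᵀ = 0. ✓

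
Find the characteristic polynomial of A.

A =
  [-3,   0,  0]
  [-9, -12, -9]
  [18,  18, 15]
x^3 - 27*x - 54

Expanding det(x·I − A) (e.g. by cofactor expansion or by noting that A is similar to its Jordan form J, which has the same characteristic polynomial as A) gives
  χ_A(x) = x^3 - 27*x - 54
which factors as (x - 6)*(x + 3)^2. The eigenvalues (with algebraic multiplicities) are λ = -3 with multiplicity 2, λ = 6 with multiplicity 1.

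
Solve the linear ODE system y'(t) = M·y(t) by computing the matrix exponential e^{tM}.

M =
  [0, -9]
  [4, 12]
e^{tM} =
  [-6*t*exp(6*t) + exp(6*t), -9*t*exp(6*t)]
  [4*t*exp(6*t), 6*t*exp(6*t) + exp(6*t)]

Strategy: write M = P · J · P⁻¹ where J is a Jordan canonical form, so e^{tM} = P · e^{tJ} · P⁻¹, and e^{tJ} can be computed block-by-block.

M has Jordan form
J =
  [6, 1]
  [0, 6]
(up to reordering of blocks).

Per-block formulas:
  For a 2×2 Jordan block J_2(6): exp(t · J_2(6)) = e^(6t)·(I + t·N), where N is the 2×2 nilpotent shift.

After assembling e^{tJ} and conjugating by P, we get:

e^{tM} =
  [-6*t*exp(6*t) + exp(6*t), -9*t*exp(6*t)]
  [4*t*exp(6*t), 6*t*exp(6*t) + exp(6*t)]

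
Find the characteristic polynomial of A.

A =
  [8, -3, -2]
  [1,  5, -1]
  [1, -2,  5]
x^3 - 18*x^2 + 108*x - 216

Expanding det(x·I − A) (e.g. by cofactor expansion or by noting that A is similar to its Jordan form J, which has the same characteristic polynomial as A) gives
  χ_A(x) = x^3 - 18*x^2 + 108*x - 216
which factors as (x - 6)^3. The eigenvalues (with algebraic multiplicities) are λ = 6 with multiplicity 3.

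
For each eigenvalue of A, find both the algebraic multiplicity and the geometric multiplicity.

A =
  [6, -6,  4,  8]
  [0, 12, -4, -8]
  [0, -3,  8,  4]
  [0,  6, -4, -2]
λ = 6: alg = 4, geom = 3

Step 1 — factor the characteristic polynomial to read off the algebraic multiplicities:
  χ_A(x) = (x - 6)^4

Step 2 — compute geometric multiplicities via the rank-nullity identity g(λ) = n − rank(A − λI):
  rank(A − (6)·I) = 1, so dim ker(A − (6)·I) = n − 1 = 3

Summary:
  λ = 6: algebraic multiplicity = 4, geometric multiplicity = 3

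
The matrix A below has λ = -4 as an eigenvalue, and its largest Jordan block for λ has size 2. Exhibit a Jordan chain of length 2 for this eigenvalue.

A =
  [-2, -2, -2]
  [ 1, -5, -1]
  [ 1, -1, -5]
A Jordan chain for λ = -4 of length 2:
v_1 = (2, 1, 1)ᵀ
v_2 = (1, 0, 0)ᵀ

Let N = A − (-4)·I. We want v_2 with N^2 v_2 = 0 but N^1 v_2 ≠ 0; then v_{j-1} := N · v_j for j = 2, …, 2.

Pick v_2 = (1, 0, 0)ᵀ.
Then v_1 = N · v_2 = (2, 1, 1)ᵀ.

Sanity check: (A − (-4)·I) v_1 = (0, 0, 0)ᵀ = 0. ✓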